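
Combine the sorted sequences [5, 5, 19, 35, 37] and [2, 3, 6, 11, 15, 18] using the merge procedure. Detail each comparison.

Merging process:

Compare 5 vs 2: take 2 from right. Merged: [2]
Compare 5 vs 3: take 3 from right. Merged: [2, 3]
Compare 5 vs 6: take 5 from left. Merged: [2, 3, 5]
Compare 5 vs 6: take 5 from left. Merged: [2, 3, 5, 5]
Compare 19 vs 6: take 6 from right. Merged: [2, 3, 5, 5, 6]
Compare 19 vs 11: take 11 from right. Merged: [2, 3, 5, 5, 6, 11]
Compare 19 vs 15: take 15 from right. Merged: [2, 3, 5, 5, 6, 11, 15]
Compare 19 vs 18: take 18 from right. Merged: [2, 3, 5, 5, 6, 11, 15, 18]
Append remaining from left: [19, 35, 37]. Merged: [2, 3, 5, 5, 6, 11, 15, 18, 19, 35, 37]

Final merged array: [2, 3, 5, 5, 6, 11, 15, 18, 19, 35, 37]
Total comparisons: 8

The merged array is [2, 3, 5, 5, 6, 11, 15, 18, 19, 35, 37], requiring 8 comparisons. The merge step runs in O(n) time where n is the total number of elements.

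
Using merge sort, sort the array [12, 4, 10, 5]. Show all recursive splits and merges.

Merge sort trace:

Split: [12, 4, 10, 5] -> [12, 4] and [10, 5]
  Split: [12, 4] -> [12] and [4]
  Merge: [12] + [4] -> [4, 12]
  Split: [10, 5] -> [10] and [5]
  Merge: [10] + [5] -> [5, 10]
Merge: [4, 12] + [5, 10] -> [4, 5, 10, 12]

Final sorted array: [4, 5, 10, 12]

The merge sort proceeds by recursively splitting the array and merging sorted halves.
After all merges, the sorted array is [4, 5, 10, 12].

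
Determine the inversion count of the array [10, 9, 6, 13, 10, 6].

Finding inversions in [10, 9, 6, 13, 10, 6]:

(0, 1): arr[0]=10 > arr[1]=9
(0, 2): arr[0]=10 > arr[2]=6
(0, 5): arr[0]=10 > arr[5]=6
(1, 2): arr[1]=9 > arr[2]=6
(1, 5): arr[1]=9 > arr[5]=6
(3, 4): arr[3]=13 > arr[4]=10
(3, 5): arr[3]=13 > arr[5]=6
(4, 5): arr[4]=10 > arr[5]=6

Total inversions: 8

The array has 8 inversion(s): (0,1), (0,2), (0,5), (1,2), (1,5), (3,4), (3,5), (4,5). Each pair (i,j) satisfies i < j and arr[i] > arr[j].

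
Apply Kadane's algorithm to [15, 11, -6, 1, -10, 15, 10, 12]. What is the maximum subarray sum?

Using Kadane's algorithm on [15, 11, -6, 1, -10, 15, 10, 12]:

Scanning through the array:
Position 1 (value 11): max_ending_here = 26, max_so_far = 26
Position 2 (value -6): max_ending_here = 20, max_so_far = 26
Position 3 (value 1): max_ending_here = 21, max_so_far = 26
Position 4 (value -10): max_ending_here = 11, max_so_far = 26
Position 5 (value 15): max_ending_here = 26, max_so_far = 26
Position 6 (value 10): max_ending_here = 36, max_so_far = 36
Position 7 (value 12): max_ending_here = 48, max_so_far = 48

Maximum subarray: [15, 11, -6, 1, -10, 15, 10, 12]
Maximum sum: 48

The maximum subarray is [15, 11, -6, 1, -10, 15, 10, 12] with sum 48. This subarray runs from index 0 to index 7.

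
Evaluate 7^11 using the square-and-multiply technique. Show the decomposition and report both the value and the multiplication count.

Computing 7^11 by squaring (build up from 7^1; each line after the first costs one multiplication):

7^1 = 7
7^2 = (7^1)^2 = 7^2 = 49
7^4 = (7^2)^2 = 49^2 = 2401
7^5 = 7 * 7^4 = 7 * 2401 = 16807
7^10 = (7^5)^2 = 16807^2 = 282475249
7^11 = 7 * 7^10 = 7 * 282475249 = 1977326743

Result: 1977326743
Multiplications needed: 5 (5 lines after 7^1)

7^11 = 1977326743. Using exponentiation by squaring, this requires 5 multiplications. The key idea: if the exponent is even, square the half-power; if odd, multiply by the base once.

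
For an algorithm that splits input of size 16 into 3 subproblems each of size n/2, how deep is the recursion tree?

For divide and conquer with division factor 2:

Problem sizes at each level:
Level 0: 16
Level 1: 8
Level 2: 4
Level 3: 2
Level 4: 1

The root is level 0 and the size-1 base case is level 4 (the tree spans levels 0 through 4, i.e. 5 levels counting the root), so the depth is the number of divisions: log_2(16) = 4

The recursion tree depth is log_2(16) = 4. At each level, the problem size is divided by 2, so it takes 4 divisions to reduce to a base case of size 1. The algorithm makes 3 recursive calls at each level.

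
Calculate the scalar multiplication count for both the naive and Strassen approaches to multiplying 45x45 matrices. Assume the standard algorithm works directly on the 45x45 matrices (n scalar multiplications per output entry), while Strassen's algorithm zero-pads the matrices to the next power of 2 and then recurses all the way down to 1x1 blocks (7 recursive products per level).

Matrix multiplication for 45x45 matrices:

Strassen's algorithm requires power-of-2 dimensions. Pad 45x45 to 64x64 (next power of 2).

Standard algorithm: 45^3 = 91125 multiplications
Strassen's algorithm: 7^(log2(64)) = 7^6 = 117649 multiplications
Difference: 91125 - 117649 = -26524 (Strassen uses MORE here due to padding overhead — for small or just-over-power-of-2 n, padding can outweigh the per-level savings)

Standard: 91125 multiplications (45^3). Strassen: 117649 multiplications (7^6, after padding to 64x64). Strassen reduces 8 recursive multiplications to 7 at each level.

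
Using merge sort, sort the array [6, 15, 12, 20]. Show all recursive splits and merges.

Merge sort trace:

Split: [6, 15, 12, 20] -> [6, 15] and [12, 20]
  Split: [6, 15] -> [6] and [15]
  Merge: [6] + [15] -> [6, 15]
  Split: [12, 20] -> [12] and [20]
  Merge: [12] + [20] -> [12, 20]
Merge: [6, 15] + [12, 20] -> [6, 12, 15, 20]

Final sorted array: [6, 12, 15, 20]

The merge sort proceeds by recursively splitting the array and merging sorted halves.
After all merges, the sorted array is [6, 12, 15, 20].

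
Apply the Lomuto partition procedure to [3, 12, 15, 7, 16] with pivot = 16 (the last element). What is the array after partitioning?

Lomuto partition with pivot = 16:

Initial array: [3, 12, 15, 7, 16]

arr[0]=3 <= 16: swap with position 0, array becomes [3, 12, 15, 7, 16]
arr[1]=12 <= 16: swap with position 1, array becomes [3, 12, 15, 7, 16]
arr[2]=15 <= 16: swap with position 2, array becomes [3, 12, 15, 7, 16]
arr[3]=7 <= 16: swap with position 3, array becomes [3, 12, 15, 7, 16]

Place pivot at position 4: [3, 12, 15, 7, 16]
Pivot position: 4

After partitioning with pivot 16, the array becomes [3, 12, 15, 7, 16]. The pivot is placed at index 4. All elements to the left of the pivot are <= 16, and all elements to the right are > 16.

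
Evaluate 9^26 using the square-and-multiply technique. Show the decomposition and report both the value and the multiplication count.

Computing 9^26 by squaring (build up from 9^1; each line after the first costs one multiplication):

9^1 = 9
9^2 = (9^1)^2 = 9^2 = 81
9^3 = 9 * 9^2 = 9 * 81 = 729
9^6 = (9^3)^2 = 729^2 = 531441
9^12 = (9^6)^2 = 531441^2 = 282429536481
9^13 = 9 * 9^12 = 9 * 282429536481 = 2541865828329
9^26 = (9^13)^2 = 2541865828329^2 = 6461081889226673298932241

Result: 6461081889226673298932241
Multiplications needed: 6 (6 lines after 9^1)

9^26 = 6461081889226673298932241. Using exponentiation by squaring, this requires 6 multiplications. The key idea: if the exponent is even, square the half-power; if odd, multiply by the base once.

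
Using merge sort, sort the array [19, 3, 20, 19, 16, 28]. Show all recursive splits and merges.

Merge sort trace:

Split: [19, 3, 20, 19, 16, 28] -> [19, 3, 20] and [19, 16, 28]
  Split: [19, 3, 20] -> [19] and [3, 20]
    Split: [3, 20] -> [3] and [20]
    Merge: [3] + [20] -> [3, 20]
  Merge: [19] + [3, 20] -> [3, 19, 20]
  Split: [19, 16, 28] -> [19] and [16, 28]
    Split: [16, 28] -> [16] and [28]
    Merge: [16] + [28] -> [16, 28]
  Merge: [19] + [16, 28] -> [16, 19, 28]
Merge: [3, 19, 20] + [16, 19, 28] -> [3, 16, 19, 19, 20, 28]

Final sorted array: [3, 16, 19, 19, 20, 28]

The merge sort proceeds by recursively splitting the array and merging sorted halves.
After all merges, the sorted array is [3, 16, 19, 19, 20, 28].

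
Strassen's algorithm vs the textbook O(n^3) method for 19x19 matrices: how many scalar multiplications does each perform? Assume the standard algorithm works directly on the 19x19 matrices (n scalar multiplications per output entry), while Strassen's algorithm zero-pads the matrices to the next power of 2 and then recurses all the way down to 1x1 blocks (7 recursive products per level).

Matrix multiplication for 19x19 matrices:

Strassen's algorithm requires power-of-2 dimensions. Pad 19x19 to 32x32 (next power of 2).

Standard algorithm: 19^3 = 6859 multiplications
Strassen's algorithm: 7^(log2(32)) = 7^5 = 16807 multiplications
Difference: 6859 - 16807 = -9948 (Strassen uses MORE here due to padding overhead — for small or just-over-power-of-2 n, padding can outweigh the per-level savings)

Standard: 6859 multiplications (19^3). Strassen: 16807 multiplications (7^5, after padding to 32x32). Strassen reduces 8 recursive multiplications to 7 at each level.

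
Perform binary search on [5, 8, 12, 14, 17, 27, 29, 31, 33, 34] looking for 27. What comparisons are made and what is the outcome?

Binary search for 27 in [5, 8, 12, 14, 17, 27, 29, 31, 33, 34]:

lo=0, hi=9, mid=4, arr[mid]=17 -> 17 < 27, search right half
lo=5, hi=9, mid=7, arr[mid]=31 -> 31 > 27, search left half
lo=5, hi=6, mid=5, arr[mid]=27 -> Found target at index 5!

Binary search finds 27 at index 5 after 3 comparisons. The search repeatedly halves the search space by comparing with the middle element.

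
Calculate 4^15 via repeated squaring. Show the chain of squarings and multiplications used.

Computing 4^15 by squaring (build up from 4^1; each line after the first costs one multiplication):

4^1 = 4
4^2 = (4^1)^2 = 4^2 = 16
4^3 = 4 * 4^2 = 4 * 16 = 64
4^6 = (4^3)^2 = 64^2 = 4096
4^7 = 4 * 4^6 = 4 * 4096 = 16384
4^14 = (4^7)^2 = 16384^2 = 268435456
4^15 = 4 * 4^14 = 4 * 268435456 = 1073741824

Result: 1073741824
Multiplications needed: 6 (6 lines after 4^1)

4^15 = 1073741824. Using exponentiation by squaring, this requires 6 multiplications. The key idea: if the exponent is even, square the half-power; if odd, multiply by the base once.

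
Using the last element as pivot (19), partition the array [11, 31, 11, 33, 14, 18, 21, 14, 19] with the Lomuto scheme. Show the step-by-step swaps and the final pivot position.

Lomuto partition with pivot = 19:

Initial array: [11, 31, 11, 33, 14, 18, 21, 14, 19]

arr[0]=11 <= 19: swap with position 0, array becomes [11, 31, 11, 33, 14, 18, 21, 14, 19]
arr[1]=31 > 19: no swap
arr[2]=11 <= 19: swap with position 1, array becomes [11, 11, 31, 33, 14, 18, 21, 14, 19]
arr[3]=33 > 19: no swap
arr[4]=14 <= 19: swap with position 2, array becomes [11, 11, 14, 33, 31, 18, 21, 14, 19]
arr[5]=18 <= 19: swap with position 3, array becomes [11, 11, 14, 18, 31, 33, 21, 14, 19]
arr[6]=21 > 19: no swap
arr[7]=14 <= 19: swap with position 4, array becomes [11, 11, 14, 18, 14, 33, 21, 31, 19]

Place pivot at position 5: [11, 11, 14, 18, 14, 19, 21, 31, 33]
Pivot position: 5

After partitioning with pivot 19, the array becomes [11, 11, 14, 18, 14, 19, 21, 31, 33]. The pivot is placed at index 5. All elements to the left of the pivot are <= 19, and all elements to the right are > 19.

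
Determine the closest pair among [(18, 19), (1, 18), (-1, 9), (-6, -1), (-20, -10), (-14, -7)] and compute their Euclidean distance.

Computing all pairwise distances among 6 points:

d((18, 19), (1, 18)) = 17.0294
d((18, 19), (-1, 9)) = 21.4709
d((18, 19), (-6, -1)) = 31.241
d((18, 19), (-20, -10)) = 47.8017
d((18, 19), (-14, -7)) = 41.2311
d((1, 18), (-1, 9)) = 9.2195
d((1, 18), (-6, -1)) = 20.2485
d((1, 18), (-20, -10)) = 35.0
d((1, 18), (-14, -7)) = 29.1548
d((-1, 9), (-6, -1)) = 11.1803
d((-1, 9), (-20, -10)) = 26.8701
d((-1, 9), (-14, -7)) = 20.6155
d((-6, -1), (-20, -10)) = 16.6433
d((-6, -1), (-14, -7)) = 10.0
d((-20, -10), (-14, -7)) = 6.7082 <-- minimum

Closest pair: (-20, -10) and (-14, -7) with distance 6.7082

The closest pair is (-20, -10) and (-14, -7) with Euclidean distance 6.7082. For 6 points, brute-force pairwise comparison is shown above. For large n, the divide-and-conquer algorithm (sort by x, recurse on halves, check the dividing strip) achieves O(n log n).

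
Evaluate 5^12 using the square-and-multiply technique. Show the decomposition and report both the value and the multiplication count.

Computing 5^12 by squaring (build up from 5^1; each line after the first costs one multiplication):

5^1 = 5
5^2 = (5^1)^2 = 5^2 = 25
5^3 = 5 * 5^2 = 5 * 25 = 125
5^6 = (5^3)^2 = 125^2 = 15625
5^12 = (5^6)^2 = 15625^2 = 244140625

Result: 244140625
Multiplications needed: 4 (4 lines after 5^1)

5^12 = 244140625. Using exponentiation by squaring, this requires 4 multiplications. The key idea: if the exponent is even, square the half-power; if odd, multiply by the base once.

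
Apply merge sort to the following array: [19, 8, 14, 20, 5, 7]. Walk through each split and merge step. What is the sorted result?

Merge sort trace:

Split: [19, 8, 14, 20, 5, 7] -> [19, 8, 14] and [20, 5, 7]
  Split: [19, 8, 14] -> [19] and [8, 14]
    Split: [8, 14] -> [8] and [14]
    Merge: [8] + [14] -> [8, 14]
  Merge: [19] + [8, 14] -> [8, 14, 19]
  Split: [20, 5, 7] -> [20] and [5, 7]
    Split: [5, 7] -> [5] and [7]
    Merge: [5] + [7] -> [5, 7]
  Merge: [20] + [5, 7] -> [5, 7, 20]
Merge: [8, 14, 19] + [5, 7, 20] -> [5, 7, 8, 14, 19, 20]

Final sorted array: [5, 7, 8, 14, 19, 20]

The merge sort proceeds by recursively splitting the array and merging sorted halves.
After all merges, the sorted array is [5, 7, 8, 14, 19, 20].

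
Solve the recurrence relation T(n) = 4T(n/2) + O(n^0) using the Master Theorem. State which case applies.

Master Theorem for T(n) = 4T(n/2) + O(n^0):

a = 4, b = 2, c = 0
log_b(a) = log_2(4) = 2.0000

Case 1: c = 0 < log_2(4) = 2.0000
T(n) = O(n^(log_2 4)) = O(n^2)

For T(n) = 4T(n/2) + O(n^0): log_2(4) = 2.0000. This is Case 1 of the Master Theorem (c < log_b(a), work dominated by leaves), giving O(n^2).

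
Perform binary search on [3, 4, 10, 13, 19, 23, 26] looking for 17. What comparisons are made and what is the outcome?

Binary search for 17 in [3, 4, 10, 13, 19, 23, 26]:

lo=0, hi=6, mid=3, arr[mid]=13 -> 13 < 17, search right half
lo=4, hi=6, mid=5, arr[mid]=23 -> 23 > 17, search left half
lo=4, hi=4, mid=4, arr[mid]=19 -> 19 > 17, search left half
lo=4 > hi=3, target 17 not found

Binary search determines that 17 is not in the array after 3 comparisons. The search space was exhausted without finding the target.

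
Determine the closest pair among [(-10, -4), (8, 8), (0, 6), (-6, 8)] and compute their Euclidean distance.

Computing all pairwise distances among 4 points:

d((-10, -4), (8, 8)) = 21.6333
d((-10, -4), (0, 6)) = 14.1421
d((-10, -4), (-6, 8)) = 12.6491
d((8, 8), (0, 6)) = 8.2462
d((8, 8), (-6, 8)) = 14.0
d((0, 6), (-6, 8)) = 6.3246 <-- minimum

Closest pair: (0, 6) and (-6, 8) with distance 6.3246

The closest pair is (0, 6) and (-6, 8) with Euclidean distance 6.3246. For 4 points, brute-force pairwise comparison is shown above. For large n, the divide-and-conquer algorithm (sort by x, recurse on halves, check the dividing strip) achieves O(n log n).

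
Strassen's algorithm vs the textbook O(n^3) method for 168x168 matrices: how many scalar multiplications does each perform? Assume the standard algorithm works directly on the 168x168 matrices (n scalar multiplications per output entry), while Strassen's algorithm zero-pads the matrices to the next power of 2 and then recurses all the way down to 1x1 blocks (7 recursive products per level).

Matrix multiplication for 168x168 matrices:

Strassen's algorithm requires power-of-2 dimensions. Pad 168x168 to 256x256 (next power of 2).

Standard algorithm: 168^3 = 4741632 multiplications
Strassen's algorithm: 7^(log2(256)) = 7^8 = 5764801 multiplications
Difference: 4741632 - 5764801 = -1023169 (Strassen uses MORE here due to padding overhead — for small or just-over-power-of-2 n, padding can outweigh the per-level savings)

Standard: 4741632 multiplications (168^3). Strassen: 5764801 multiplications (7^8, after padding to 256x256). Strassen reduces 8 recursive multiplications to 7 at each level.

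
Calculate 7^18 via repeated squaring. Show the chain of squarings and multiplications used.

Computing 7^18 by squaring (build up from 7^1; each line after the first costs one multiplication):

7^1 = 7
7^2 = (7^1)^2 = 7^2 = 49
7^4 = (7^2)^2 = 49^2 = 2401
7^8 = (7^4)^2 = 2401^2 = 5764801
7^9 = 7 * 7^8 = 7 * 5764801 = 40353607
7^18 = (7^9)^2 = 40353607^2 = 1628413597910449

Result: 1628413597910449
Multiplications needed: 5 (5 lines after 7^1)

7^18 = 1628413597910449. Using exponentiation by squaring, this requires 5 multiplications. The key idea: if the exponent is even, square the half-power; if odd, multiply by the base once.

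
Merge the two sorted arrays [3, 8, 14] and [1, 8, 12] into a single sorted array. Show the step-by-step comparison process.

Merging process:

Compare 3 vs 1: take 1 from right. Merged: [1]
Compare 3 vs 8: take 3 from left. Merged: [1, 3]
Compare 8 vs 8: take 8 from left. Merged: [1, 3, 8]
Compare 14 vs 8: take 8 from right. Merged: [1, 3, 8, 8]
Compare 14 vs 12: take 12 from right. Merged: [1, 3, 8, 8, 12]
Append remaining from left: [14]. Merged: [1, 3, 8, 8, 12, 14]

Final merged array: [1, 3, 8, 8, 12, 14]
Total comparisons: 5

The merged array is [1, 3, 8, 8, 12, 14], requiring 5 comparisons. The merge step runs in O(n) time where n is the total number of elements.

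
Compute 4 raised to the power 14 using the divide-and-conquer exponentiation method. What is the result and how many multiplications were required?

Computing 4^14 by squaring (build up from 4^1; each line after the first costs one multiplication):

4^1 = 4
4^2 = (4^1)^2 = 4^2 = 16
4^3 = 4 * 4^2 = 4 * 16 = 64
4^6 = (4^3)^2 = 64^2 = 4096
4^7 = 4 * 4^6 = 4 * 4096 = 16384
4^14 = (4^7)^2 = 16384^2 = 268435456

Result: 268435456
Multiplications needed: 5 (5 lines after 4^1)

4^14 = 268435456. Using exponentiation by squaring, this requires 5 multiplications. The key idea: if the exponent is even, square the half-power; if odd, multiply by the base once.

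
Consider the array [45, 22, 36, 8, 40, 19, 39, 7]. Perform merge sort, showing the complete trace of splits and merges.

Merge sort trace:

Split: [45, 22, 36, 8, 40, 19, 39, 7] -> [45, 22, 36, 8] and [40, 19, 39, 7]
  Split: [45, 22, 36, 8] -> [45, 22] and [36, 8]
    Split: [45, 22] -> [45] and [22]
    Merge: [45] + [22] -> [22, 45]
    Split: [36, 8] -> [36] and [8]
    Merge: [36] + [8] -> [8, 36]
  Merge: [22, 45] + [8, 36] -> [8, 22, 36, 45]
  Split: [40, 19, 39, 7] -> [40, 19] and [39, 7]
    Split: [40, 19] -> [40] and [19]
    Merge: [40] + [19] -> [19, 40]
    Split: [39, 7] -> [39] and [7]
    Merge: [39] + [7] -> [7, 39]
  Merge: [19, 40] + [7, 39] -> [7, 19, 39, 40]
Merge: [8, 22, 36, 45] + [7, 19, 39, 40] -> [7, 8, 19, 22, 36, 39, 40, 45]

Final sorted array: [7, 8, 19, 22, 36, 39, 40, 45]

The merge sort proceeds by recursively splitting the array and merging sorted halves.
After all merges, the sorted array is [7, 8, 19, 22, 36, 39, 40, 45].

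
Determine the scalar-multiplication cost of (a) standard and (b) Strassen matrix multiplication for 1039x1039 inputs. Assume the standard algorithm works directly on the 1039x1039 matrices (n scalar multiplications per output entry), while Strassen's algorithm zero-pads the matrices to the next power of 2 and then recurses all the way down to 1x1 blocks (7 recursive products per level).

Matrix multiplication for 1039x1039 matrices:

Strassen's algorithm requires power-of-2 dimensions. Pad 1039x1039 to 2048x2048 (next power of 2).

Standard algorithm: 1039^3 = 1121622319 multiplications
Strassen's algorithm: 7^(log2(2048)) = 7^11 = 1977326743 multiplications
Difference: 1121622319 - 1977326743 = -855704424 (Strassen uses MORE here due to padding overhead — for small or just-over-power-of-2 n, padding can outweigh the per-level savings)

Standard: 1121622319 multiplications (1039^3). Strassen: 1977326743 multiplications (7^11, after padding to 2048x2048). Strassen reduces 8 recursive multiplications to 7 at each level.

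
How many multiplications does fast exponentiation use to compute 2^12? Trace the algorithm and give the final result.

Computing 2^12 by squaring (build up from 2^1; each line after the first costs one multiplication):

2^1 = 2
2^2 = (2^1)^2 = 2^2 = 4
2^3 = 2 * 2^2 = 2 * 4 = 8
2^6 = (2^3)^2 = 8^2 = 64
2^12 = (2^6)^2 = 64^2 = 4096

Result: 4096
Multiplications needed: 4 (4 lines after 2^1)

2^12 = 4096. Using exponentiation by squaring, this requires 4 multiplications. The key idea: if the exponent is even, square the half-power; if odd, multiply by the base once.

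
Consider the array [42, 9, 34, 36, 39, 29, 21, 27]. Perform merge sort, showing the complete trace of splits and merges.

Merge sort trace:

Split: [42, 9, 34, 36, 39, 29, 21, 27] -> [42, 9, 34, 36] and [39, 29, 21, 27]
  Split: [42, 9, 34, 36] -> [42, 9] and [34, 36]
    Split: [42, 9] -> [42] and [9]
    Merge: [42] + [9] -> [9, 42]
    Split: [34, 36] -> [34] and [36]
    Merge: [34] + [36] -> [34, 36]
  Merge: [9, 42] + [34, 36] -> [9, 34, 36, 42]
  Split: [39, 29, 21, 27] -> [39, 29] and [21, 27]
    Split: [39, 29] -> [39] and [29]
    Merge: [39] + [29] -> [29, 39]
    Split: [21, 27] -> [21] and [27]
    Merge: [21] + [27] -> [21, 27]
  Merge: [29, 39] + [21, 27] -> [21, 27, 29, 39]
Merge: [9, 34, 36, 42] + [21, 27, 29, 39] -> [9, 21, 27, 29, 34, 36, 39, 42]

Final sorted array: [9, 21, 27, 29, 34, 36, 39, 42]

The merge sort proceeds by recursively splitting the array and merging sorted halves.
After all merges, the sorted array is [9, 21, 27, 29, 34, 36, 39, 42].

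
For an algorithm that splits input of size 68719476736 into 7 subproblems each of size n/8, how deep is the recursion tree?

For divide and conquer with division factor 8:

Problem sizes at each level:
Level 0: 68719476736
Level 1: 8589934592
Level 2: 1073741824
Level 3: 134217728
Level 4: 16777216
Level 5: 2097152
Level 6: 262144
Level 7: 32768
Level 8: 4096
Level 9: 512
Level 10: 64
Level 11: 8
Level 12: 1

The root is level 0 and the size-1 base case is level 12 (the tree spans levels 0 through 12, i.e. 13 levels counting the root), so the depth is the number of divisions: log_8(68719476736) = 12

The recursion tree depth is log_8(68719476736) = 12. At each level, the problem size is divided by 8, so it takes 12 divisions to reduce to a base case of size 1. The algorithm makes 7 recursive calls at each level.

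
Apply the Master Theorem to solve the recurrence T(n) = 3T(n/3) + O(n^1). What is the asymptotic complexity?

Master Theorem for T(n) = 3T(n/3) + O(n^1):

a = 3, b = 3, c = 1
log_b(a) = log_3(3) = 1.0000

Case 2: c = 1 = log_3(3) = 1.0000
T(n) = O(n^1 log n) = O(n log n)

For T(n) = 3T(n/3) + O(n^1): log_3(3) = 1.0000. This is Case 2 of the Master Theorem (c = log_b(a), equal work at all levels), giving O(n log n).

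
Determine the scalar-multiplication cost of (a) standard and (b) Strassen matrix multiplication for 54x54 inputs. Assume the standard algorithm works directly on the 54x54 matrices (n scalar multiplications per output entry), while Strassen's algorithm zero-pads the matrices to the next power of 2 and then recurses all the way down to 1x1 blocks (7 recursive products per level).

Matrix multiplication for 54x54 matrices:

Strassen's algorithm requires power-of-2 dimensions. Pad 54x54 to 64x64 (next power of 2).

Standard algorithm: 54^3 = 157464 multiplications
Strassen's algorithm: 7^(log2(64)) = 7^6 = 117649 multiplications
Savings: 157464 - 117649 = 39815 multiplications

Standard: 157464 multiplications (54^3). Strassen: 117649 multiplications (7^6, after padding to 64x64). Strassen reduces 8 recursive multiplications to 7 at each level.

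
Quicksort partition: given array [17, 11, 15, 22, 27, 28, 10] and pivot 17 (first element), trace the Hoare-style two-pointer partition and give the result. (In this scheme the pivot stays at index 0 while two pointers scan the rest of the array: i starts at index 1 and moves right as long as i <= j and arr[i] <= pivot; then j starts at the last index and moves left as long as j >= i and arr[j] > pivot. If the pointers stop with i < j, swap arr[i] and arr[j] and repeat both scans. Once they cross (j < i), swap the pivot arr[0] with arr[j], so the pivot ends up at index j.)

Hoare-style two-pointer partition with pivot = 17:

Initial array: [17, 11, 15, 22, 27, 28, 10]

Pointers start at i = 1, j = 6.
i stops at index 3 (arr[3]=22 > 17), j stops at index 6 (arr[6]=10 <= 17): swap arr[3] and arr[6], array becomes [17, 11, 15, 10, 27, 28, 22]
i ends at 4, j ends at 3: the pointers have crossed (j < i), so scanning stops.

Swap pivot arr[0] with arr[3] to place pivot at position 3: [10, 11, 15, 17, 27, 28, 22]
Pivot position: 3

After partitioning with pivot 17, the array becomes [10, 11, 15, 17, 27, 28, 22]. The pivot is placed at index 3. All elements to the left of the pivot are <= 17, and all elements to the right are > 17.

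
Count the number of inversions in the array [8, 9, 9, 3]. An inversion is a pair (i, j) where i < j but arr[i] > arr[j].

Finding inversions in [8, 9, 9, 3]:

(0, 3): arr[0]=8 > arr[3]=3
(1, 3): arr[1]=9 > arr[3]=3
(2, 3): arr[2]=9 > arr[3]=3

Total inversions: 3

The array has 3 inversion(s): (0,3), (1,3), (2,3). Each pair (i,j) satisfies i < j and arr[i] > arr[j].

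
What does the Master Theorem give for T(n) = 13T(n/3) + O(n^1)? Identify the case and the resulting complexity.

Master Theorem for T(n) = 13T(n/3) + O(n^1):

a = 13, b = 3, c = 1
log_b(a) = log_3(13) = 2.3347

Case 1: c = 1 < log_3(13) = 2.3347
T(n) = O(n^(log_3 13))

For T(n) = 13T(n/3) + O(n^1): log_3(13) = 2.3347. This is Case 1 of the Master Theorem (c < log_b(a), work dominated by leaves), giving O(n^(log_3 13)).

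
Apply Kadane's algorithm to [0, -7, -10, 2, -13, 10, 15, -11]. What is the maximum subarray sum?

Using Kadane's algorithm on [0, -7, -10, 2, -13, 10, 15, -11]:

Scanning through the array:
Position 1 (value -7): max_ending_here = -7, max_so_far = 0
Position 2 (value -10): max_ending_here = -10, max_so_far = 0
Position 3 (value 2): max_ending_here = 2, max_so_far = 2
Position 4 (value -13): max_ending_here = -11, max_so_far = 2
Position 5 (value 10): max_ending_here = 10, max_so_far = 10
Position 6 (value 15): max_ending_here = 25, max_so_far = 25
Position 7 (value -11): max_ending_here = 14, max_so_far = 25

Maximum subarray: [10, 15]
Maximum sum: 25

The maximum subarray is [10, 15] with sum 25. This subarray runs from index 5 to index 6.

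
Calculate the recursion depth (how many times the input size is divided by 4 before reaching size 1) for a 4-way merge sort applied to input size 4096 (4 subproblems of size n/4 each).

For divide and conquer with division factor 4:

Problem sizes at each level:
Level 0: 4096
Level 1: 1024
Level 2: 256
Level 3: 64
Level 4: 16
Level 5: 4
Level 6: 1

The root is level 0 and the size-1 base case is level 6 (the tree spans levels 0 through 6, i.e. 7 levels counting the root), so the depth is the number of divisions: log_4(4096) = 6

The recursion tree depth is log_4(4096) = 6. At each level, the problem size is divided by 4, so it takes 6 divisions to reduce to a base case of size 1. The algorithm makes 4 recursive calls at each level.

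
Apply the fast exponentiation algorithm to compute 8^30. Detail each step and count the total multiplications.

Computing 8^30 by squaring (build up from 8^1; each line after the first costs one multiplication):

8^1 = 8
8^2 = (8^1)^2 = 8^2 = 64
8^3 = 8 * 8^2 = 8 * 64 = 512
8^6 = (8^3)^2 = 512^2 = 262144
8^7 = 8 * 8^6 = 8 * 262144 = 2097152
8^14 = (8^7)^2 = 2097152^2 = 4398046511104
8^15 = 8 * 8^14 = 8 * 4398046511104 = 35184372088832
8^30 = (8^15)^2 = 35184372088832^2 = 1237940039285380274899124224

Result: 1237940039285380274899124224
Multiplications needed: 7 (7 lines after 8^1)

8^30 = 1237940039285380274899124224. Using exponentiation by squaring, this requires 7 multiplications. The key idea: if the exponent is even, square the half-power; if odd, multiply by the base once.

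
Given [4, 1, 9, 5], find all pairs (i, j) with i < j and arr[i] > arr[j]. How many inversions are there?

Finding inversions in [4, 1, 9, 5]:

(0, 1): arr[0]=4 > arr[1]=1
(2, 3): arr[2]=9 > arr[3]=5

Total inversions: 2

The array has 2 inversion(s): (0,1), (2,3). Each pair (i,j) satisfies i < j and arr[i] > arr[j].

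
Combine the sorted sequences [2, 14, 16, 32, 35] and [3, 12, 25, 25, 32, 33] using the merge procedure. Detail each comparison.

Merging process:

Compare 2 vs 3: take 2 from left. Merged: [2]
Compare 14 vs 3: take 3 from right. Merged: [2, 3]
Compare 14 vs 12: take 12 from right. Merged: [2, 3, 12]
Compare 14 vs 25: take 14 from left. Merged: [2, 3, 12, 14]
Compare 16 vs 25: take 16 from left. Merged: [2, 3, 12, 14, 16]
Compare 32 vs 25: take 25 from right. Merged: [2, 3, 12, 14, 16, 25]
Compare 32 vs 25: take 25 from right. Merged: [2, 3, 12, 14, 16, 25, 25]
Compare 32 vs 32: take 32 from left. Merged: [2, 3, 12, 14, 16, 25, 25, 32]
Compare 35 vs 32: take 32 from right. Merged: [2, 3, 12, 14, 16, 25, 25, 32, 32]
Compare 35 vs 33: take 33 from right. Merged: [2, 3, 12, 14, 16, 25, 25, 32, 32, 33]
Append remaining from left: [35]. Merged: [2, 3, 12, 14, 16, 25, 25, 32, 32, 33, 35]

Final merged array: [2, 3, 12, 14, 16, 25, 25, 32, 32, 33, 35]
Total comparisons: 10

The merged array is [2, 3, 12, 14, 16, 25, 25, 32, 32, 33, 35], requiring 10 comparisons. The merge step runs in O(n) time where n is the total number of elements.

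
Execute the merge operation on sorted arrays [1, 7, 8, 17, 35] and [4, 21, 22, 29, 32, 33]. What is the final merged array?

Merging process:

Compare 1 vs 4: take 1 from left. Merged: [1]
Compare 7 vs 4: take 4 from right. Merged: [1, 4]
Compare 7 vs 21: take 7 from left. Merged: [1, 4, 7]
Compare 8 vs 21: take 8 from left. Merged: [1, 4, 7, 8]
Compare 17 vs 21: take 17 from left. Merged: [1, 4, 7, 8, 17]
Compare 35 vs 21: take 21 from right. Merged: [1, 4, 7, 8, 17, 21]
Compare 35 vs 22: take 22 from right. Merged: [1, 4, 7, 8, 17, 21, 22]
Compare 35 vs 29: take 29 from right. Merged: [1, 4, 7, 8, 17, 21, 22, 29]
Compare 35 vs 32: take 32 from right. Merged: [1, 4, 7, 8, 17, 21, 22, 29, 32]
Compare 35 vs 33: take 33 from right. Merged: [1, 4, 7, 8, 17, 21, 22, 29, 32, 33]
Append remaining from left: [35]. Merged: [1, 4, 7, 8, 17, 21, 22, 29, 32, 33, 35]

Final merged array: [1, 4, 7, 8, 17, 21, 22, 29, 32, 33, 35]
Total comparisons: 10

The merged array is [1, 4, 7, 8, 17, 21, 22, 29, 32, 33, 35], requiring 10 comparisons. The merge step runs in O(n) time where n is the total number of elements.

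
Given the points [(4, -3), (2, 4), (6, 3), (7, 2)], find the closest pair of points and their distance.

Computing all pairwise distances among 4 points:

d((4, -3), (2, 4)) = 7.2801
d((4, -3), (6, 3)) = 6.3246
d((4, -3), (7, 2)) = 5.831
d((2, 4), (6, 3)) = 4.1231
d((2, 4), (7, 2)) = 5.3852
d((6, 3), (7, 2)) = 1.4142 <-- minimum

Closest pair: (6, 3) and (7, 2) with distance 1.4142

The closest pair is (6, 3) and (7, 2) with Euclidean distance 1.4142. For 4 points, brute-force pairwise comparison is shown above. For large n, the divide-and-conquer algorithm (sort by x, recurse on halves, check the dividing strip) achieves O(n log n).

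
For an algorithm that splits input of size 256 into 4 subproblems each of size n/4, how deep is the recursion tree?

For divide and conquer with division factor 4:

Problem sizes at each level:
Level 0: 256
Level 1: 64
Level 2: 16
Level 3: 4
Level 4: 1

The root is level 0 and the size-1 base case is level 4 (the tree spans levels 0 through 4, i.e. 5 levels counting the root), so the depth is the number of divisions: log_4(256) = 4

The recursion tree depth is log_4(256) = 4. At each level, the problem size is divided by 4, so it takes 4 divisions to reduce to a base case of size 1. The algorithm makes 4 recursive calls at each level.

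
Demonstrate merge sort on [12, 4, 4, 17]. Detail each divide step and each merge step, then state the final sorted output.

Merge sort trace:

Split: [12, 4, 4, 17] -> [12, 4] and [4, 17]
  Split: [12, 4] -> [12] and [4]
  Merge: [12] + [4] -> [4, 12]
  Split: [4, 17] -> [4] and [17]
  Merge: [4] + [17] -> [4, 17]
Merge: [4, 12] + [4, 17] -> [4, 4, 12, 17]

Final sorted array: [4, 4, 12, 17]

The merge sort proceeds by recursively splitting the array and merging sorted halves.
After all merges, the sorted array is [4, 4, 12, 17].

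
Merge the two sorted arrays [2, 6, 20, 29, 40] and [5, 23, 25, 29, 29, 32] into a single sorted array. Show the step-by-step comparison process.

Merging process:

Compare 2 vs 5: take 2 from left. Merged: [2]
Compare 6 vs 5: take 5 from right. Merged: [2, 5]
Compare 6 vs 23: take 6 from left. Merged: [2, 5, 6]
Compare 20 vs 23: take 20 from left. Merged: [2, 5, 6, 20]
Compare 29 vs 23: take 23 from right. Merged: [2, 5, 6, 20, 23]
Compare 29 vs 25: take 25 from right. Merged: [2, 5, 6, 20, 23, 25]
Compare 29 vs 29: take 29 from left. Merged: [2, 5, 6, 20, 23, 25, 29]
Compare 40 vs 29: take 29 from right. Merged: [2, 5, 6, 20, 23, 25, 29, 29]
Compare 40 vs 29: take 29 from right. Merged: [2, 5, 6, 20, 23, 25, 29, 29, 29]
Compare 40 vs 32: take 32 from right. Merged: [2, 5, 6, 20, 23, 25, 29, 29, 29, 32]
Append remaining from left: [40]. Merged: [2, 5, 6, 20, 23, 25, 29, 29, 29, 32, 40]

Final merged array: [2, 5, 6, 20, 23, 25, 29, 29, 29, 32, 40]
Total comparisons: 10

The merged array is [2, 5, 6, 20, 23, 25, 29, 29, 29, 32, 40], requiring 10 comparisons. The merge step runs in O(n) time where n is the total number of elements.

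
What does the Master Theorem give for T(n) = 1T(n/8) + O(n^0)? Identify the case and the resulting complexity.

Master Theorem for T(n) = 1T(n/8) + O(n^0):

a = 1, b = 8, c = 0
log_b(a) = log_8(1) = 0.0000

Case 2: c = 0 = log_8(1) = 0.0000
T(n) = O(n^0 log n) = O(log n)

For T(n) = 1T(n/8) + O(n^0): log_8(1) = 0.0000. This is Case 2 of the Master Theorem (c = log_b(a), equal work at all levels), giving O(log n).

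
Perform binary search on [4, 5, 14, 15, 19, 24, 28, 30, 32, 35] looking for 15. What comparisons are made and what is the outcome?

Binary search for 15 in [4, 5, 14, 15, 19, 24, 28, 30, 32, 35]:

lo=0, hi=9, mid=4, arr[mid]=19 -> 19 > 15, search left half
lo=0, hi=3, mid=1, arr[mid]=5 -> 5 < 15, search right half
lo=2, hi=3, mid=2, arr[mid]=14 -> 14 < 15, search right half
lo=3, hi=3, mid=3, arr[mid]=15 -> Found target at index 3!

Binary search finds 15 at index 3 after 4 comparisons. The search repeatedly halves the search space by comparing with the middle element.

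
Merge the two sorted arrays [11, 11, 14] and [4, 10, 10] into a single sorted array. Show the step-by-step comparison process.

Merging process:

Compare 11 vs 4: take 4 from right. Merged: [4]
Compare 11 vs 10: take 10 from right. Merged: [4, 10]
Compare 11 vs 10: take 10 from right. Merged: [4, 10, 10]
Append remaining from left: [11, 11, 14]. Merged: [4, 10, 10, 11, 11, 14]

Final merged array: [4, 10, 10, 11, 11, 14]
Total comparisons: 3

The merged array is [4, 10, 10, 11, 11, 14], requiring 3 comparisons. The merge step runs in O(n) time where n is the total number of elements.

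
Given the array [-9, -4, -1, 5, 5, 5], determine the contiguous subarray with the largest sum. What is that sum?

Using Kadane's algorithm on [-9, -4, -1, 5, 5, 5]:

Scanning through the array:
Position 1 (value -4): max_ending_here = -4, max_so_far = -4
Position 2 (value -1): max_ending_here = -1, max_so_far = -1
Position 3 (value 5): max_ending_here = 5, max_so_far = 5
Position 4 (value 5): max_ending_here = 10, max_so_far = 10
Position 5 (value 5): max_ending_here = 15, max_so_far = 15

Maximum subarray: [5, 5, 5]
Maximum sum: 15

The maximum subarray is [5, 5, 5] with sum 15. This subarray runs from index 3 to index 5.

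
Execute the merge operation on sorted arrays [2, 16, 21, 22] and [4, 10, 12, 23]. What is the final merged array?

Merging process:

Compare 2 vs 4: take 2 from left. Merged: [2]
Compare 16 vs 4: take 4 from right. Merged: [2, 4]
Compare 16 vs 10: take 10 from right. Merged: [2, 4, 10]
Compare 16 vs 12: take 12 from right. Merged: [2, 4, 10, 12]
Compare 16 vs 23: take 16 from left. Merged: [2, 4, 10, 12, 16]
Compare 21 vs 23: take 21 from left. Merged: [2, 4, 10, 12, 16, 21]
Compare 22 vs 23: take 22 from left. Merged: [2, 4, 10, 12, 16, 21, 22]
Append remaining from right: [23]. Merged: [2, 4, 10, 12, 16, 21, 22, 23]

Final merged array: [2, 4, 10, 12, 16, 21, 22, 23]
Total comparisons: 7

The merged array is [2, 4, 10, 12, 16, 21, 22, 23], requiring 7 comparisons. The merge step runs in O(n) time where n is the total number of elements.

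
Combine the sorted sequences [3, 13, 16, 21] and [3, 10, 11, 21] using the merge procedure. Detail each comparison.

Merging process:

Compare 3 vs 3: take 3 from left. Merged: [3]
Compare 13 vs 3: take 3 from right. Merged: [3, 3]
Compare 13 vs 10: take 10 from right. Merged: [3, 3, 10]
Compare 13 vs 11: take 11 from right. Merged: [3, 3, 10, 11]
Compare 13 vs 21: take 13 from left. Merged: [3, 3, 10, 11, 13]
Compare 16 vs 21: take 16 from left. Merged: [3, 3, 10, 11, 13, 16]
Compare 21 vs 21: take 21 from left. Merged: [3, 3, 10, 11, 13, 16, 21]
Append remaining from right: [21]. Merged: [3, 3, 10, 11, 13, 16, 21, 21]

Final merged array: [3, 3, 10, 11, 13, 16, 21, 21]
Total comparisons: 7

The merged array is [3, 3, 10, 11, 13, 16, 21, 21], requiring 7 comparisons. The merge step runs in O(n) time where n is the total number of elements.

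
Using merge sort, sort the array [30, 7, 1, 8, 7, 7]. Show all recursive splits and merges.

Merge sort trace:

Split: [30, 7, 1, 8, 7, 7] -> [30, 7, 1] and [8, 7, 7]
  Split: [30, 7, 1] -> [30] and [7, 1]
    Split: [7, 1] -> [7] and [1]
    Merge: [7] + [1] -> [1, 7]
  Merge: [30] + [1, 7] -> [1, 7, 30]
  Split: [8, 7, 7] -> [8] and [7, 7]
    Split: [7, 7] -> [7] and [7]
    Merge: [7] + [7] -> [7, 7]
  Merge: [8] + [7, 7] -> [7, 7, 8]
Merge: [1, 7, 30] + [7, 7, 8] -> [1, 7, 7, 7, 8, 30]

Final sorted array: [1, 7, 7, 7, 8, 30]

The merge sort proceeds by recursively splitting the array and merging sorted halves.
After all merges, the sorted array is [1, 7, 7, 7, 8, 30].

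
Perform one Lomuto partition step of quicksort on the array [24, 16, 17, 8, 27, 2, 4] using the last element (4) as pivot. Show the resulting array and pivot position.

Lomuto partition with pivot = 4:

Initial array: [24, 16, 17, 8, 27, 2, 4]

arr[0]=24 > 4: no swap
arr[1]=16 > 4: no swap
arr[2]=17 > 4: no swap
arr[3]=8 > 4: no swap
arr[4]=27 > 4: no swap
arr[5]=2 <= 4: swap with position 0, array becomes [2, 16, 17, 8, 27, 24, 4]

Place pivot at position 1: [2, 4, 17, 8, 27, 24, 16]
Pivot position: 1

After partitioning with pivot 4, the array becomes [2, 4, 17, 8, 27, 24, 16]. The pivot is placed at index 1. All elements to the left of the pivot are <= 4, and all elements to the right are > 4.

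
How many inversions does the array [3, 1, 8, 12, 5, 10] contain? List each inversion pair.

Finding inversions in [3, 1, 8, 12, 5, 10]:

(0, 1): arr[0]=3 > arr[1]=1
(2, 4): arr[2]=8 > arr[4]=5
(3, 4): arr[3]=12 > arr[4]=5
(3, 5): arr[3]=12 > arr[5]=10

Total inversions: 4

The array has 4 inversion(s): (0,1), (2,4), (3,4), (3,5). Each pair (i,j) satisfies i < j and arr[i] > arr[j].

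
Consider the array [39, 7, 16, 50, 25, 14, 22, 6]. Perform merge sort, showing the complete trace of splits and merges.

Merge sort trace:

Split: [39, 7, 16, 50, 25, 14, 22, 6] -> [39, 7, 16, 50] and [25, 14, 22, 6]
  Split: [39, 7, 16, 50] -> [39, 7] and [16, 50]
    Split: [39, 7] -> [39] and [7]
    Merge: [39] + [7] -> [7, 39]
    Split: [16, 50] -> [16] and [50]
    Merge: [16] + [50] -> [16, 50]
  Merge: [7, 39] + [16, 50] -> [7, 16, 39, 50]
  Split: [25, 14, 22, 6] -> [25, 14] and [22, 6]
    Split: [25, 14] -> [25] and [14]
    Merge: [25] + [14] -> [14, 25]
    Split: [22, 6] -> [22] and [6]
    Merge: [22] + [6] -> [6, 22]
  Merge: [14, 25] + [6, 22] -> [6, 14, 22, 25]
Merge: [7, 16, 39, 50] + [6, 14, 22, 25] -> [6, 7, 14, 16, 22, 25, 39, 50]

Final sorted array: [6, 7, 14, 16, 22, 25, 39, 50]

The merge sort proceeds by recursively splitting the array and merging sorted halves.
After all merges, the sorted array is [6, 7, 14, 16, 22, 25, 39, 50].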